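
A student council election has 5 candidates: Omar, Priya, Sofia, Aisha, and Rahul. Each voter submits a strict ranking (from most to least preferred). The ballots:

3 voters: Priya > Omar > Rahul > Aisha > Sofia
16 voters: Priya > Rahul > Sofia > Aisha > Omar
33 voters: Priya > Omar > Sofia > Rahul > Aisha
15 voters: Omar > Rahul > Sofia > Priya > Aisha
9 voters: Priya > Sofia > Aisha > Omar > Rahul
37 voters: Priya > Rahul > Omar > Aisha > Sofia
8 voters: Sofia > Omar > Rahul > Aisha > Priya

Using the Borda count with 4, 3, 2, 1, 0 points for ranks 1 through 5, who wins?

Priya

Omar: 3·3 + 16·0 + 33·3 + 15·4 + 9·1 + 37·2 + 8·3 = 275
Priya: 3·4 + 16·4 + 33·4 + 15·1 + 9·4 + 37·4 + 8·0 = 407
Sofia: 3·0 + 16·2 + 33·2 + 15·2 + 9·3 + 37·0 + 8·4 = 187
Aisha: 3·1 + 16·1 + 33·0 + 15·0 + 9·2 + 37·1 + 8·1 = 82
Rahul: 3·2 + 16·3 + 33·1 + 15·3 + 9·0 + 37·3 + 8·2 = 259
Priya has the highest Borda score (407).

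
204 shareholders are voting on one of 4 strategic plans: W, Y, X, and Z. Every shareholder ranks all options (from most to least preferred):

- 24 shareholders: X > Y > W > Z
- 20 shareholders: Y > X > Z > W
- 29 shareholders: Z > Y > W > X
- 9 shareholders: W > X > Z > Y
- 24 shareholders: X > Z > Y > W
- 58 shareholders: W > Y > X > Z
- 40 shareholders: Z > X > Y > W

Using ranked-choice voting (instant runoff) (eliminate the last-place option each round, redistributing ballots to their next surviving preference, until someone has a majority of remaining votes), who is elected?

X

Round 1: W 67, Y 20, X 48, Z 69. Eliminate Y.
Round 2: W 67, X 68, Z 69. Eliminate W.
Round 3: X 135, Z 69. X has a majority.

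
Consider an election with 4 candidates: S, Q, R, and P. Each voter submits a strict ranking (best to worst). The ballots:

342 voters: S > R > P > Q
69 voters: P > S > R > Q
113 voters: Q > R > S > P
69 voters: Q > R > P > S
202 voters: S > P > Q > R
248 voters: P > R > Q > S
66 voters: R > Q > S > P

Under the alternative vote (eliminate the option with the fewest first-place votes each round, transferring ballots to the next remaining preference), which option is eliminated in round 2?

Round 1: S 544, Q 182, R 66, P 317. Eliminate R.
Round 2: S 544, Q 248, P 317. Eliminate Q.

Q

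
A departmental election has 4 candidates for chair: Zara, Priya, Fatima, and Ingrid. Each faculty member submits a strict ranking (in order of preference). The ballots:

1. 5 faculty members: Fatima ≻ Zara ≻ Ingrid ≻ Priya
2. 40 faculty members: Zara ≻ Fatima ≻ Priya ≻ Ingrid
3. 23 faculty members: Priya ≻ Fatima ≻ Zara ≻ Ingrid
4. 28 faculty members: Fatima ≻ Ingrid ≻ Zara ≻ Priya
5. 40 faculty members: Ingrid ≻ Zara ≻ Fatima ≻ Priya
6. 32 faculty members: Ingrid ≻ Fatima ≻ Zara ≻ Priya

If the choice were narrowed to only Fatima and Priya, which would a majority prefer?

Voters preferring Fatima to Priya: 145; preferring Priya to Fatima: 23.
Fatima wins the head-to-head.

Fatima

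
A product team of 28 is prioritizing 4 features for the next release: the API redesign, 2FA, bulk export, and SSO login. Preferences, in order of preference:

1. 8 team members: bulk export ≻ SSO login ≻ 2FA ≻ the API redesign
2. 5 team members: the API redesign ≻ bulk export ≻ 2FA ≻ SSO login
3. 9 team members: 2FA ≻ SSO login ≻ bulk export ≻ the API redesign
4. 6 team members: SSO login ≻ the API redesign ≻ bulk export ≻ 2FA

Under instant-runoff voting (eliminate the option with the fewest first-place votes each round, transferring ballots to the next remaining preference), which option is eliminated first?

the API redesign

Round 1: the API redesign 5, 2FA 9, bulk export 8, SSO login 6. Eliminate the API redesign.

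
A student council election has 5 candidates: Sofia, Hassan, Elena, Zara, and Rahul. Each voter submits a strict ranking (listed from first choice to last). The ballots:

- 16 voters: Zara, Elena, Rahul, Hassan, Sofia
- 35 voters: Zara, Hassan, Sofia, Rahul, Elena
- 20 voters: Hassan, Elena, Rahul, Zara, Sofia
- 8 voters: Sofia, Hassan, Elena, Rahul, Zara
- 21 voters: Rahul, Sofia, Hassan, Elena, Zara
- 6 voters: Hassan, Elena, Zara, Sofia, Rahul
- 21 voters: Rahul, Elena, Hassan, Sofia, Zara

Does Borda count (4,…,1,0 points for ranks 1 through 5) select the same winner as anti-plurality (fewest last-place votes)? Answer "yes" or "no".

Borda — scores: Sofia 192, Hassan 333, Elena 226, Zara 236, Rahul 283. Winner: Hassan.
Anti-plurality — last-place votes: Sofia 36, Hassan 0, Elena 35, Zara 50, Rahul 6. Winner: Hassan.
The two methods agree.

yes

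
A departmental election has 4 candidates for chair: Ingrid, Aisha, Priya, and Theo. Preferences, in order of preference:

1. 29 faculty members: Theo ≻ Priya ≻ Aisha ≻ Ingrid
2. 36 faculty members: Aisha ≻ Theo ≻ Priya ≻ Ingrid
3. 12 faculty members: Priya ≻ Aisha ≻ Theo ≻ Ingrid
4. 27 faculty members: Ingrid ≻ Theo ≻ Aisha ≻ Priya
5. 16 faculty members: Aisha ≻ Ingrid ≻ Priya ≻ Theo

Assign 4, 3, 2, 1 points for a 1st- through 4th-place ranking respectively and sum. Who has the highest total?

Ingrid: 29·1 + 36·1 + 12·1 + 27·4 + 16·3 = 233
Aisha: 29·2 + 36·4 + 12·3 + 27·2 + 16·4 = 356
Priya: 29·3 + 36·2 + 12·4 + 27·1 + 16·2 = 266
Theo: 29·4 + 36·3 + 12·2 + 27·3 + 16·1 = 345
Aisha has the highest Borda score (356).

Aisha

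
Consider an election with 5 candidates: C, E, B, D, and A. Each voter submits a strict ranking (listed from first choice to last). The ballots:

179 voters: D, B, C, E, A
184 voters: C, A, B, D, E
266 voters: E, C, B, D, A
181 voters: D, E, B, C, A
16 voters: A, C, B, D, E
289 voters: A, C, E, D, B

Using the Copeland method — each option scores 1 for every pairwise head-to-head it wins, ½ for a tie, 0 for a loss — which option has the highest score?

C: beats E, B, D, and A → score 4.
E: beats B and A; loses to C and D → score 2.
B: beats A; loses to C, E, and D → score 1.
D: beats E, B, and A; loses to C → score 3.
A: loses to C, E, B, and D → score 0.
C has the best pairwise record.

C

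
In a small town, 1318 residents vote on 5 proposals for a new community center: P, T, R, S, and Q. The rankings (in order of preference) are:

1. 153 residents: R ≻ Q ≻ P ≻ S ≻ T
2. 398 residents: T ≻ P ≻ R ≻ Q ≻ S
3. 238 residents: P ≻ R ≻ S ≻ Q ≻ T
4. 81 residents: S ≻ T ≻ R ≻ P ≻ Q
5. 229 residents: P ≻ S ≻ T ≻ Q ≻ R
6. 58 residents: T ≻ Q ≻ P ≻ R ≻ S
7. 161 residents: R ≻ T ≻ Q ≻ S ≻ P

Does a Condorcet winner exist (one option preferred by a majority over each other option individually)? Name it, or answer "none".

none

Checking pairwise contests:
T beats P 698–620.
S beats T 701–617.
P beats R 923–395.
P beats S 1076–242.
P beats Q 946–372.
Every option loses at least one head-to-head, so there is no Condorcet winner.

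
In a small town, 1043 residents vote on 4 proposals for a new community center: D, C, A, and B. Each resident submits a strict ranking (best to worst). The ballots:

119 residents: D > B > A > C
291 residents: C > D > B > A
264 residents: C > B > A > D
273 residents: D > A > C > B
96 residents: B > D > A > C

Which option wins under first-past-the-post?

First-place votes: D 392, C 555, A 0, B 96.
C has the most first-place votes.

C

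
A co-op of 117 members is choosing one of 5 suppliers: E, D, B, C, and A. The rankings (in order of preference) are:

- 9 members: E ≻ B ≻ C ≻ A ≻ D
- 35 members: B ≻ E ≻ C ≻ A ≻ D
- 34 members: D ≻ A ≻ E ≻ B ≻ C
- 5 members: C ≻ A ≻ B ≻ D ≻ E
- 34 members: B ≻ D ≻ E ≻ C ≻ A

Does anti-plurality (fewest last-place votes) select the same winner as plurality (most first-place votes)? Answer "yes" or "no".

yes

Anti-plurality — last-place votes: E 5, D 44, B 0, C 34, A 34. Winner: B.
Plurality — first-place votes: E 9, D 34, B 69, C 5, A 0. Winner: B.
The two methods agree.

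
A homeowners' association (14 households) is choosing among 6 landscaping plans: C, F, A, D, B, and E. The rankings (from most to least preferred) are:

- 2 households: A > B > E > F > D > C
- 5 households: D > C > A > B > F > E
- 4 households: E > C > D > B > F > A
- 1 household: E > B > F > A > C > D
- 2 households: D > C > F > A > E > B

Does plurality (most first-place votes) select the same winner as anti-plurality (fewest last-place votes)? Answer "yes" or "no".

Plurality — first-place votes: C 0, F 0, A 2, D 7, B 0, E 5. Winner: D.
Anti-plurality — last-place votes: C 2, F 0, A 4, D 1, B 2, E 5. Winner: F.
The two methods disagree.

no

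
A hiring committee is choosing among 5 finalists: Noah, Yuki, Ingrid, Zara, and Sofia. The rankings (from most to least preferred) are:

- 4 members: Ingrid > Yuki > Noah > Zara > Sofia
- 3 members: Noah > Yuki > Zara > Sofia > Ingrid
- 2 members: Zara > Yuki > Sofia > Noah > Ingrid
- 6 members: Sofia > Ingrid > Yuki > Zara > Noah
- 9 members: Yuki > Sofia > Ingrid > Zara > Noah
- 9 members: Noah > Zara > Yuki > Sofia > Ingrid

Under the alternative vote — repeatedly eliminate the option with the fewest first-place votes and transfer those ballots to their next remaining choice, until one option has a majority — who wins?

Round 1: Noah 12, Yuki 9, Ingrid 4, Zara 2, Sofia 6. Eliminate Zara.
Round 2: Noah 12, Yuki 11, Ingrid 4, Sofia 6. Eliminate Ingrid.
Round 3: Noah 12, Yuki 15, Sofia 6. Eliminate Sofia.
Round 4: Noah 12, Yuki 21. Yuki has a majority.

Yuki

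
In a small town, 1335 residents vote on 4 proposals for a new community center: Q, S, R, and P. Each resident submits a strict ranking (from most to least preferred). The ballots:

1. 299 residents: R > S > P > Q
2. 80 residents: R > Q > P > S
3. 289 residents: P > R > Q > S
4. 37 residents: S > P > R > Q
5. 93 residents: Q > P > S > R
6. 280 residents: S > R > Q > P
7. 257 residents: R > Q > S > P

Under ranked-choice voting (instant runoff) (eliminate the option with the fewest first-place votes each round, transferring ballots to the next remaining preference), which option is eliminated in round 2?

S

Round 1: Q 93, S 317, R 636, P 289. Eliminate Q.
Round 2: S 317, R 636, P 382. Eliminate S.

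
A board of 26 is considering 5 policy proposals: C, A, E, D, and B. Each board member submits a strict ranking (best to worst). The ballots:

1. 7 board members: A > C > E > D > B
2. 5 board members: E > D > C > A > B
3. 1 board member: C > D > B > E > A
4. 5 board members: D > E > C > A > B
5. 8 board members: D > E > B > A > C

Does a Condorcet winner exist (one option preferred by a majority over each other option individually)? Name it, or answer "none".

D

D vs C: 18–8 for D.
D vs A: 19–7 for D.
D vs E: 14–12 for D.
D vs B: 26–0 for D.
D beats every other option head-to-head.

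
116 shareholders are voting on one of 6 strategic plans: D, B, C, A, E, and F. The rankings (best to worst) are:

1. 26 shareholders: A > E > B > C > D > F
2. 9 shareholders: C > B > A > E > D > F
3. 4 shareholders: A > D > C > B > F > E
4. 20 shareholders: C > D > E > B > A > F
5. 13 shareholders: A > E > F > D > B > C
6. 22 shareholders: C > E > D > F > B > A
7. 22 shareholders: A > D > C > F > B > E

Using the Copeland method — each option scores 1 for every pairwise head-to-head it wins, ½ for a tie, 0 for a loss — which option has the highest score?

D: beats B and F; loses to C, A, and E → score 2.
B: beats F; loses to D, C, A, and E → score 1.
C: beats D, B, E, and F; loses to A → score 4.
A: beats D, B, C, E, and F → score 5.
E: beats D, B, and F; loses to C and A → score 3.
F: loses to D, B, C, A, and E → score 0.
A has the best pairwise record.

A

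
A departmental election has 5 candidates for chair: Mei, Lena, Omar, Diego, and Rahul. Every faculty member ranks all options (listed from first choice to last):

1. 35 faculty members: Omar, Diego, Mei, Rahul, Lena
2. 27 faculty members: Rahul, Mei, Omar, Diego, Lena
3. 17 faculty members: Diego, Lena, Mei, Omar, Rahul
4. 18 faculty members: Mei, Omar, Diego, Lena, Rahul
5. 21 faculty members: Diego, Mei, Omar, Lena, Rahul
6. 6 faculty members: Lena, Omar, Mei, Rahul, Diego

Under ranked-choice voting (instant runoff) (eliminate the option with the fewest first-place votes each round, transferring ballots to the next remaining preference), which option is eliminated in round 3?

Rahul

Round 1: Mei 18, Lena 6, Omar 35, Diego 38, Rahul 27. Eliminate Lena.
Round 2: Mei 18, Omar 41, Diego 38, Rahul 27. Eliminate Mei.
Round 3: Omar 59, Diego 38, Rahul 27. Eliminate Rahul.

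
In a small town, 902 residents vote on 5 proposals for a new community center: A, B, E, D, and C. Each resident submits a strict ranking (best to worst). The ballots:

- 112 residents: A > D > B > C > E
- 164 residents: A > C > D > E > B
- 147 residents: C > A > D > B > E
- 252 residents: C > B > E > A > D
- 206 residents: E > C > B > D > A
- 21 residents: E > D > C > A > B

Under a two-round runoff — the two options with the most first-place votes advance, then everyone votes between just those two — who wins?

C

Round 1 first-place votes: A 276, B 0, E 227, D 0, C 399.
C and A advance.
Runoff: C is preferred to A by 626 voters; A by 276.
C wins the runoff.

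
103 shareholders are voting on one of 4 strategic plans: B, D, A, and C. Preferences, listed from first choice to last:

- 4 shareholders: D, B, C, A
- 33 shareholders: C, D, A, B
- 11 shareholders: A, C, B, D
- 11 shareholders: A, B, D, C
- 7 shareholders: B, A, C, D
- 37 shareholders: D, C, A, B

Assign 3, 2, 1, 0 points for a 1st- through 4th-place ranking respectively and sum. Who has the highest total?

C

B: 4·2 + 33·0 + 11·1 + 11·2 + 7·3 + 37·0 = 62
D: 4·3 + 33·2 + 11·0 + 11·1 + 7·0 + 37·3 = 200
A: 4·0 + 33·1 + 11·3 + 11·3 + 7·2 + 37·1 = 150
C: 4·1 + 33·3 + 11·2 + 11·0 + 7·1 + 37·2 = 206
C has the highest Borda score (206).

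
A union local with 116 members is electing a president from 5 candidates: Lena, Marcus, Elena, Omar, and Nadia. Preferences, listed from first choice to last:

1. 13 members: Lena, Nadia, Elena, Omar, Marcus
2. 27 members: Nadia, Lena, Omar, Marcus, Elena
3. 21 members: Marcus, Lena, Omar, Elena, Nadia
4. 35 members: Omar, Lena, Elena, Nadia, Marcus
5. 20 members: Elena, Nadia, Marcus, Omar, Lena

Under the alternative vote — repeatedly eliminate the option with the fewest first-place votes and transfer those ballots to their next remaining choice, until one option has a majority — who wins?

Nadia

Round 1: Lena 13, Marcus 21, Elena 20, Omar 35, Nadia 27. Eliminate Lena.
Round 2: Marcus 21, Elena 20, Omar 35, Nadia 40. Eliminate Elena.
Round 3: Marcus 21, Omar 35, Nadia 60. Nadia has a majority.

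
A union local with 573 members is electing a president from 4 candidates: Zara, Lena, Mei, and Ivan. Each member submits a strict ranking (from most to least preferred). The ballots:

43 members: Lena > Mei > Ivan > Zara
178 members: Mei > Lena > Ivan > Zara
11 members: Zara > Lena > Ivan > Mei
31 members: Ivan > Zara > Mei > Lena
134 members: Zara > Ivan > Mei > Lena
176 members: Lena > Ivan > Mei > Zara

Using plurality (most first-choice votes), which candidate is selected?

First-place votes: Zara 145, Lena 219, Mei 178, Ivan 31.
Lena has the most first-place votes.

Lena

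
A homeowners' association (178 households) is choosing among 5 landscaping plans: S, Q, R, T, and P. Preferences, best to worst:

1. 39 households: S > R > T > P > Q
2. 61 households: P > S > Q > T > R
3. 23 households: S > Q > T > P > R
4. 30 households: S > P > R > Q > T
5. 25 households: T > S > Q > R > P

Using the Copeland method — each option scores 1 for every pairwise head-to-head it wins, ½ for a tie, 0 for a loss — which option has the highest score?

S

S: beats Q, R, T, and P → score 4.
Q: beats R and T; loses to S and P → score 2.
R: loses to S, Q, T, and P → score 0.
T: beats R; loses to S, Q, and P → score 1.
P: beats Q, R, and T; loses to S → score 3.
S has the best pairwise record.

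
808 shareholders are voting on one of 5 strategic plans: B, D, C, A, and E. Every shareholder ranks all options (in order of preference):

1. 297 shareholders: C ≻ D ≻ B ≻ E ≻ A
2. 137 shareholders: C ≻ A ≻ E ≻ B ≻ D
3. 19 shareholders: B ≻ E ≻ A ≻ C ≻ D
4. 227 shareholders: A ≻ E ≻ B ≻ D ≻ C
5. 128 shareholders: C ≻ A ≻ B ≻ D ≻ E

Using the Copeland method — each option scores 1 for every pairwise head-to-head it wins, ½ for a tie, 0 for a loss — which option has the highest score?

C

B: beats D and E; loses to C and A → score 2.
D: beats E; loses to B, C, and A → score 1.
C: beats B, D, A, and E → score 4.
A: beats B, D, and E; loses to C → score 3.
E: loses to B, D, C, and A → score 0.
C has the best pairwise record.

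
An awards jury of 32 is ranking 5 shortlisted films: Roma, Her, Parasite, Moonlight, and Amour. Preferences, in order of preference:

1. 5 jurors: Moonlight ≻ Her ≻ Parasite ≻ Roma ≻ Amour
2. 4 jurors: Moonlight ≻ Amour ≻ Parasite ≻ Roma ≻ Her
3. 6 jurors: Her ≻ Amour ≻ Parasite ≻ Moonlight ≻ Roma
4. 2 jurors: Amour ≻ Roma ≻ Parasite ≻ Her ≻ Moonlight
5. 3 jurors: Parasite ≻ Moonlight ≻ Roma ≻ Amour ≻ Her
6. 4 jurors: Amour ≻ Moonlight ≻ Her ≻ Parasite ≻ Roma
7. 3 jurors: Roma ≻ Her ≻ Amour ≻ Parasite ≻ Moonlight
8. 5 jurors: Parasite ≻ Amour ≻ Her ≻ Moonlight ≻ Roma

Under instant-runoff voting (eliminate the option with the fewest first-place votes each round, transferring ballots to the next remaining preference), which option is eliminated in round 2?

Amour

Round 1: Roma 3, Her 6, Parasite 8, Moonlight 9, Amour 6. Eliminate Roma.
Round 2: Her 9, Parasite 8, Moonlight 9, Amour 6. Eliminate Amour.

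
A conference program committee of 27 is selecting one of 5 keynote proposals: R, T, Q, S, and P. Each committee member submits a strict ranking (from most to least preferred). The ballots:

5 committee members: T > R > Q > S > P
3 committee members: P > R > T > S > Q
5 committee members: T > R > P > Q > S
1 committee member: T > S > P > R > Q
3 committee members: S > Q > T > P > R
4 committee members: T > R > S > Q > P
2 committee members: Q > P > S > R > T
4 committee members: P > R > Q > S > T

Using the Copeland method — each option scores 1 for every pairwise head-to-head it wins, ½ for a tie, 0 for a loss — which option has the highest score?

R: beats Q, S, and P; loses to T → score 3.
T: beats R, Q, S, and P → score 4.
Q: beats S and P; loses to R and T → score 2.
S: loses to R, T, Q, and P → score 0.
P: beats S; loses to R, T, and Q → score 1.
T has the best pairwise record.

T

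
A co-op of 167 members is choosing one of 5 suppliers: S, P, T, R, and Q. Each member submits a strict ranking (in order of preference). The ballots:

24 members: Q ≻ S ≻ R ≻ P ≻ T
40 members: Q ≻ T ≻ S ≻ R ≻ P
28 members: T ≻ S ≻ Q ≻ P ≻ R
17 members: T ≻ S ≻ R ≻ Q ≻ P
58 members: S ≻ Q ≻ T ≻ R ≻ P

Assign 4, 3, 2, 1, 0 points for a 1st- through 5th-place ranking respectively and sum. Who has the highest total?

S: 24·3 + 40·2 + 28·3 + 17·3 + 58·4 = 519
P: 24·1 + 40·0 + 28·1 + 17·0 + 58·0 = 52
T: 24·0 + 40·3 + 28·4 + 17·4 + 58·2 = 416
R: 24·2 + 40·1 + 28·0 + 17·2 + 58·1 = 180
Q: 24·4 + 40·4 + 28·2 + 17·1 + 58·3 = 503
S has the highest Borda score (519).

S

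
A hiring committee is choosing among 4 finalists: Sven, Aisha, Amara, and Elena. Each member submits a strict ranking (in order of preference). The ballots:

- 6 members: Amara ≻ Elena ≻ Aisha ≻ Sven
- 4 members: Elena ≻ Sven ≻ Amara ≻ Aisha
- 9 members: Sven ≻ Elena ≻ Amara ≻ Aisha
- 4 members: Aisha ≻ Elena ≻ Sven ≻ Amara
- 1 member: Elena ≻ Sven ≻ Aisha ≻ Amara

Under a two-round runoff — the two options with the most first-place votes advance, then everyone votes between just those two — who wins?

Sven

Round 1 first-place votes: Sven 9, Aisha 4, Amara 6, Elena 5.
Sven and Amara advance.
Runoff: Sven is preferred to Amara by 18 voters; Amara by 6.
Sven wins the runoff.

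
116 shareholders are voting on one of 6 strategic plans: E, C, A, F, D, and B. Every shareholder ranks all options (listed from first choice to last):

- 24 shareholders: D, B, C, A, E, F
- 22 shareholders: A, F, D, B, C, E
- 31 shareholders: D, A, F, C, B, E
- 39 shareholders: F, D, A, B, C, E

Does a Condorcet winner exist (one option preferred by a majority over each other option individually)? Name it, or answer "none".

none

Checking pairwise contests:
C beats E 116–0.
A beats C 92–24.
D beats A 94–22.
A beats F 77–39.
F beats D 61–55.
A beats B 92–24.
Every option loses at least one head-to-head, so there is no Condorcet winner.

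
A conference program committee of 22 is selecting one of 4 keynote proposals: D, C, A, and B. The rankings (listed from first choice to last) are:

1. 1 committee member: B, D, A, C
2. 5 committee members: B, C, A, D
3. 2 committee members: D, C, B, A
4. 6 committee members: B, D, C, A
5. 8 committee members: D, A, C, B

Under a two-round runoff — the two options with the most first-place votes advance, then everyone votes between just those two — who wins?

Round 1 first-place votes: D 10, C 0, A 0, B 12.
B and D advance.
Runoff: B is preferred to D by 12 voters; D by 10.
B wins the runoff.

B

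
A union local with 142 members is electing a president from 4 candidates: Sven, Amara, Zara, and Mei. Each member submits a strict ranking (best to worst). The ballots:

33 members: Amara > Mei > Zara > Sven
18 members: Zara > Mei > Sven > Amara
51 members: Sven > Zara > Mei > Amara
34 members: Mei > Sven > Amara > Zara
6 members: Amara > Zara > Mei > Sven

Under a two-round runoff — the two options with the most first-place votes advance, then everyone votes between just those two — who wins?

Sven

Round 1 first-place votes: Sven 51, Amara 39, Zara 18, Mei 34.
Sven and Amara advance.
Runoff: Sven is preferred to Amara by 103 voters; Amara by 39.
Sven wins the runoff.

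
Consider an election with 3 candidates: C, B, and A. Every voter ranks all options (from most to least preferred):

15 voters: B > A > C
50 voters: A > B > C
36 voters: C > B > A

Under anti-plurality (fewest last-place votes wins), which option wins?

Last-place votes: C 65, B 0, A 36.
B is ranked last by the fewest voters, so B wins.

B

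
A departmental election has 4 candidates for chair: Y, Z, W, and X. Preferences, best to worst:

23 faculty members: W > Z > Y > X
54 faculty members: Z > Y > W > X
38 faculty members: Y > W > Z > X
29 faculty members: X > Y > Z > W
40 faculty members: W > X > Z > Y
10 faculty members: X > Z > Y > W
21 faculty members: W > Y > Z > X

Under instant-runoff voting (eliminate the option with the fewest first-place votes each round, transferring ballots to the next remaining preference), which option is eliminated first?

Round 1: Y 38, Z 54, W 84, X 39. Eliminate Y.

Y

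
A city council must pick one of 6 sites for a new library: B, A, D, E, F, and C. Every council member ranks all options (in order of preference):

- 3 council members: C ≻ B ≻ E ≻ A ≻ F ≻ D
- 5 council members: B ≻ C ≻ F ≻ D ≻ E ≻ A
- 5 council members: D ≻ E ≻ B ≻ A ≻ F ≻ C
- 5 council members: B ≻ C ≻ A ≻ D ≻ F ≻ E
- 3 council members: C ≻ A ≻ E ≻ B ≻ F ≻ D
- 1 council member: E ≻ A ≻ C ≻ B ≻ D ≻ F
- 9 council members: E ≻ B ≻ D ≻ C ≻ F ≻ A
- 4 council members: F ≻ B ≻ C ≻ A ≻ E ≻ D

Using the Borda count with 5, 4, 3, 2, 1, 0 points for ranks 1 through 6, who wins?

B

B: 3·4 + 5·5 + 5·3 + 5·5 + 3·2 + 1·2 + 9·4 + 4·4 = 137
A: 3·2 + 5·0 + 5·2 + 5·3 + 3·4 + 1·4 + 9·0 + 4·2 = 55
D: 3·0 + 5·2 + 5·5 + 5·2 + 3·0 + 1·1 + 9·3 + 4·0 = 73
E: 3·3 + 5·1 + 5·4 + 5·0 + 3·3 + 1·5 + 9·5 + 4·1 = 97
F: 3·1 + 5·3 + 5·1 + 5·1 + 3·1 + 1·0 + 9·1 + 4·5 = 60
C: 3·5 + 5·4 + 5·0 + 5·4 + 3·5 + 1·3 + 9·2 + 4·3 = 103
B has the highest Borda score (137).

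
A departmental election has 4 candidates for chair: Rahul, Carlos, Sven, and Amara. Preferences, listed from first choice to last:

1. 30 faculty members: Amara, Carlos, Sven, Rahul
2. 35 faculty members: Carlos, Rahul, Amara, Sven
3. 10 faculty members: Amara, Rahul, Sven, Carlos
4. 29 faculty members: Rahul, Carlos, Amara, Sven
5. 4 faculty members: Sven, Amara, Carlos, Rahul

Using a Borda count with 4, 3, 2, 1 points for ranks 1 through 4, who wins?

Carlos

Rahul: 30·1 + 35·3 + 10·3 + 29·4 + 4·1 = 285
Carlos: 30·3 + 35·4 + 10·1 + 29·3 + 4·2 = 335
Sven: 30·2 + 35·1 + 10·2 + 29·1 + 4·4 = 160
Amara: 30·4 + 35·2 + 10·4 + 29·2 + 4·3 = 300
Carlos has the highest Borda score (335).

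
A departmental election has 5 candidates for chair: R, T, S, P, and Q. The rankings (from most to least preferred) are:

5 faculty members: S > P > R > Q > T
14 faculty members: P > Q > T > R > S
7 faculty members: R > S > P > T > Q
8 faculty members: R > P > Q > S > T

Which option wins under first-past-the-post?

R

First-place votes: R 15, T 0, S 5, P 14, Q 0.
R has the most first-place votes.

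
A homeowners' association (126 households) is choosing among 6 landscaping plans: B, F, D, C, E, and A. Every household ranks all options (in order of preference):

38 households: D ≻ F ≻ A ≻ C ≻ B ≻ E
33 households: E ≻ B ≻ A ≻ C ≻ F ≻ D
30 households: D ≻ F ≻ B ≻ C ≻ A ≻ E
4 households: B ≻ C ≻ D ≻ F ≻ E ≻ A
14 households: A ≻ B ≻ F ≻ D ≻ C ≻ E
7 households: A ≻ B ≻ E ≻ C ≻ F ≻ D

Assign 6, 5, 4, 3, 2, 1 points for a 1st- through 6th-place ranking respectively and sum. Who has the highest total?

D

B: 38·2 + 33·5 + 30·4 + 4·6 + 14·5 + 7·5 = 490
F: 38·5 + 33·2 + 30·5 + 4·3 + 14·4 + 7·2 = 488
D: 38·6 + 33·1 + 30·6 + 4·4 + 14·3 + 7·1 = 506
C: 38·3 + 33·3 + 30·3 + 4·5 + 14·2 + 7·3 = 372
E: 38·1 + 33·6 + 30·1 + 4·2 + 14·1 + 7·4 = 316
A: 38·4 + 33·4 + 30·2 + 4·1 + 14·6 + 7·6 = 474
D has the highest Borda score (506).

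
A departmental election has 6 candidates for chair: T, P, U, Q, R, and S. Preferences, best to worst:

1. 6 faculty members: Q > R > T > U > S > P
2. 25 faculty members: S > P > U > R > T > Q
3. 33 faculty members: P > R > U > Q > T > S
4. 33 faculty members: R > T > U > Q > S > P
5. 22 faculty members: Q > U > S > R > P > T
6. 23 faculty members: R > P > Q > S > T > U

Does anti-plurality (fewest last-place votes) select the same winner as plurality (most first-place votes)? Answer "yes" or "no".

yes

Anti-plurality — last-place votes: T 22, P 39, U 23, Q 25, R 0, S 33. Winner: R.
Plurality — first-place votes: T 0, P 33, U 0, Q 28, R 56, S 25. Winner: R.
The two methods agree.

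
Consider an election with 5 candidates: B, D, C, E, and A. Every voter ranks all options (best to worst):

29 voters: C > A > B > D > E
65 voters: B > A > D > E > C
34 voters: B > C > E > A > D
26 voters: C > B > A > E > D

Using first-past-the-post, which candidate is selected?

B

First-place votes: B 99, D 0, C 55, E 0, A 0.
B has the most first-place votes.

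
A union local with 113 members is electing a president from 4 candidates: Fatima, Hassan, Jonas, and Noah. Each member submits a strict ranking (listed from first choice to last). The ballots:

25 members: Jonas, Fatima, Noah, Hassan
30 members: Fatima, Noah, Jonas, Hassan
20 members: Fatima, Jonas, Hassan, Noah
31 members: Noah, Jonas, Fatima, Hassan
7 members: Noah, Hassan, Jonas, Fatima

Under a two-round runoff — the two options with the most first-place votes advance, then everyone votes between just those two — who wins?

Round 1 first-place votes: Fatima 50, Hassan 0, Jonas 25, Noah 38.
Fatima and Noah advance.
Runoff: Fatima is preferred to Noah by 75 voters; Noah by 38.
Fatima wins the runoff.

Fatima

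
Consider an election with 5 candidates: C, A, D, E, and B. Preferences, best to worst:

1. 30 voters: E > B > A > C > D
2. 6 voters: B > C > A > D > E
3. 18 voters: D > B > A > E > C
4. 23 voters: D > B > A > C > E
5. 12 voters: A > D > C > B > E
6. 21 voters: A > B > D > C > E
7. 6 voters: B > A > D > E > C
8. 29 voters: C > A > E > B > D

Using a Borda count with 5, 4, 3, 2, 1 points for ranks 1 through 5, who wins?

C: 30·2 + 6·4 + 18·1 + 23·2 + 12·3 + 21·2 + 6·1 + 29·5 = 377
A: 30·3 + 6·3 + 18·3 + 23·3 + 12·5 + 21·5 + 6·4 + 29·4 = 536
D: 30·1 + 6·2 + 18·5 + 23·5 + 12·4 + 21·3 + 6·3 + 29·1 = 405
E: 30·5 + 6·1 + 18·2 + 23·1 + 12·1 + 21·1 + 6·2 + 29·3 = 347
B: 30·4 + 6·5 + 18·4 + 23·4 + 12·2 + 21·4 + 6·5 + 29·2 = 510
A has the highest Borda score (536).

A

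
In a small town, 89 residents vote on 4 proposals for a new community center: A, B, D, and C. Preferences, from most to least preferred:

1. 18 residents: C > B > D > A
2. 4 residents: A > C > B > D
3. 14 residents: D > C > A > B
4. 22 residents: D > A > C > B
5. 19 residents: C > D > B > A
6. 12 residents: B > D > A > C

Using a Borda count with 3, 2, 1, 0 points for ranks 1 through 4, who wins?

A: 18·0 + 4·3 + 14·1 + 22·2 + 19·0 + 12·1 = 82
B: 18·2 + 4·1 + 14·0 + 22·0 + 19·1 + 12·3 = 95
D: 18·1 + 4·0 + 14·3 + 22·3 + 19·2 + 12·2 = 188
C: 18·3 + 4·2 + 14·2 + 22·1 + 19·3 + 12·0 = 169
D has the highest Borda score (188).

D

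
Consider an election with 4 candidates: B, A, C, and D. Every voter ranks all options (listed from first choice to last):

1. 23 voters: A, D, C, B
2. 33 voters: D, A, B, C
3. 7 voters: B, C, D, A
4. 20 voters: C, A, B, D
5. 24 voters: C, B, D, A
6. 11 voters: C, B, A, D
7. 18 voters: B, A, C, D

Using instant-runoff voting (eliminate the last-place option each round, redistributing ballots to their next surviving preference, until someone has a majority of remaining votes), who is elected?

C

Round 1: B 25, A 23, C 55, D 33. Eliminate A.
Round 2: B 25, C 55, D 56. Eliminate B.
Round 3: C 80, D 56. C has a majority.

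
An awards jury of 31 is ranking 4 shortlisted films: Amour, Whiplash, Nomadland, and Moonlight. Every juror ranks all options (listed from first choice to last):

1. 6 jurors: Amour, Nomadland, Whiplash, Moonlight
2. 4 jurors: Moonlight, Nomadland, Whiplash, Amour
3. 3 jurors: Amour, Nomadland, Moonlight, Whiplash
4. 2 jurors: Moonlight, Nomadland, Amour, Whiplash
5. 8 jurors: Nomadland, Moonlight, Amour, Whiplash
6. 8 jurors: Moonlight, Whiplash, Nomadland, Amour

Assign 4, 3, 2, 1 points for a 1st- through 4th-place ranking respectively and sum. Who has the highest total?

Amour: 6·4 + 4·1 + 3·4 + 2·2 + 8·2 + 8·1 = 68
Whiplash: 6·2 + 4·2 + 3·1 + 2·1 + 8·1 + 8·3 = 57
Nomadland: 6·3 + 4·3 + 3·3 + 2·3 + 8·4 + 8·2 = 93
Moonlight: 6·1 + 4·4 + 3·2 + 2·4 + 8·3 + 8·4 = 92
Nomadland has the highest Borda score (93).

Nomadland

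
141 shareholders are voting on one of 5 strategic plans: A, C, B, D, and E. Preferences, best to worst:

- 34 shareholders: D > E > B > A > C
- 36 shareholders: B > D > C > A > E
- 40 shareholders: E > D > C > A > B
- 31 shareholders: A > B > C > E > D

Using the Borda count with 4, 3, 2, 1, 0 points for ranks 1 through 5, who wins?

D

A: 34·1 + 36·1 + 40·1 + 31·4 = 234
C: 34·0 + 36·2 + 40·2 + 31·2 = 214
B: 34·2 + 36·4 + 40·0 + 31·3 = 305
D: 34·4 + 36·3 + 40·3 + 31·0 = 364
E: 34·3 + 36·0 + 40·4 + 31·1 = 293
D has the highest Borda score (364).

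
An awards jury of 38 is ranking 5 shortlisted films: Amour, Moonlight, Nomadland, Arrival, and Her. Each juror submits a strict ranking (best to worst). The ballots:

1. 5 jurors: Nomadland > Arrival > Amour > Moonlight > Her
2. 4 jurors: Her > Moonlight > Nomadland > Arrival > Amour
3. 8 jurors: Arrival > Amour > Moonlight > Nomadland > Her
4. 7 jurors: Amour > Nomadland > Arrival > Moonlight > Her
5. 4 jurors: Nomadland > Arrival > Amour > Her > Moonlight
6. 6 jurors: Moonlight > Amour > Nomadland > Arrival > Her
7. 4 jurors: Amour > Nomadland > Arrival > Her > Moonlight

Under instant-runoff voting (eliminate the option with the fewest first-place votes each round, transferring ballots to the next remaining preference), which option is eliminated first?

Round 1: Amour 11, Moonlight 6, Nomadland 9, Arrival 8, Her 4. Eliminate Her.

Her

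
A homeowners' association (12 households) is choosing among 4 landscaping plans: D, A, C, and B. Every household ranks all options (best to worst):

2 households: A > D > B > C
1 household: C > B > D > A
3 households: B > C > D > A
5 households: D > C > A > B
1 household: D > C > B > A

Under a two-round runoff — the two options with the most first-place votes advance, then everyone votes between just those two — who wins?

Round 1 first-place votes: D 6, A 2, C 1, B 3.
D and B advance.
Runoff: D is preferred to B by 8 voters; B by 4.
D wins the runoff.

D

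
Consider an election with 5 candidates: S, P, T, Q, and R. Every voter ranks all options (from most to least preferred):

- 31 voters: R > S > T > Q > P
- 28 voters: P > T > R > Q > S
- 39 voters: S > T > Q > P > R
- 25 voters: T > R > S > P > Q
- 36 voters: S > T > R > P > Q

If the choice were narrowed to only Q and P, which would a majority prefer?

Voters preferring Q to P: 70; preferring P to Q: 89.
P wins the head-to-head.

P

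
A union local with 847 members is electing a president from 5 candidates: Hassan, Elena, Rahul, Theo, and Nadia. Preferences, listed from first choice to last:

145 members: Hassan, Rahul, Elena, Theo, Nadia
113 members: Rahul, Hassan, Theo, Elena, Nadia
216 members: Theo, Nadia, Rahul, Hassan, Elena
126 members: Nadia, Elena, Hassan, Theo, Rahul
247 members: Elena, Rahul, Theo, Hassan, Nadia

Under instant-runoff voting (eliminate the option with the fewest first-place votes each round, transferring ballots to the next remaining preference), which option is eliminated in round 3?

Round 1: Hassan 145, Elena 247, Rahul 113, Theo 216, Nadia 126. Eliminate Rahul.
Round 2: Hassan 258, Elena 247, Theo 216, Nadia 126. Eliminate Nadia.
Round 3: Hassan 258, Elena 373, Theo 216. Eliminate Theo.

Theo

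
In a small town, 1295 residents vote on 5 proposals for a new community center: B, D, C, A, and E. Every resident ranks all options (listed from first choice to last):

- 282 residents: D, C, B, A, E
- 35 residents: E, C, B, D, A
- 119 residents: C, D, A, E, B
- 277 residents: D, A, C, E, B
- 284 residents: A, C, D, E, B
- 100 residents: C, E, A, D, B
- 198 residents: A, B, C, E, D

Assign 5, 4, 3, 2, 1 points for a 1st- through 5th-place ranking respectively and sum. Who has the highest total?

B: 282·3 + 35·3 + 119·1 + 277·1 + 284·1 + 100·1 + 198·4 = 2523
D: 282·5 + 35·2 + 119·4 + 277·5 + 284·3 + 100·2 + 198·1 = 4591
C: 282·4 + 35·4 + 119·5 + 277·3 + 284·4 + 100·5 + 198·3 = 4924
A: 282·2 + 35·1 + 119·3 + 277·4 + 284·5 + 100·3 + 198·5 = 4774
E: 282·1 + 35·5 + 119·2 + 277·2 + 284·2 + 100·4 + 198·2 = 2613
C has the highest Borda score (4924).

C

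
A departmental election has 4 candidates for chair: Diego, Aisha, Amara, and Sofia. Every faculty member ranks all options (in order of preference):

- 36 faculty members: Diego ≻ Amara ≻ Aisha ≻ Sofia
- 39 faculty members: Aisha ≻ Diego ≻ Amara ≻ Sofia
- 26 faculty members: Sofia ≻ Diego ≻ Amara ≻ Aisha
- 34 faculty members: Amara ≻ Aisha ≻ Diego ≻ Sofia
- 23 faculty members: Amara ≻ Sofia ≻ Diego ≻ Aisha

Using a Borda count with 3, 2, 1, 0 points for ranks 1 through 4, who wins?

Amara

Diego: 36·3 + 39·2 + 26·2 + 34·1 + 23·1 = 295
Aisha: 36·1 + 39·3 + 26·0 + 34·2 + 23·0 = 221
Amara: 36·2 + 39·1 + 26·1 + 34·3 + 23·3 = 308
Sofia: 36·0 + 39·0 + 26·3 + 34·0 + 23·2 = 124
Amara has the highest Borda score (308).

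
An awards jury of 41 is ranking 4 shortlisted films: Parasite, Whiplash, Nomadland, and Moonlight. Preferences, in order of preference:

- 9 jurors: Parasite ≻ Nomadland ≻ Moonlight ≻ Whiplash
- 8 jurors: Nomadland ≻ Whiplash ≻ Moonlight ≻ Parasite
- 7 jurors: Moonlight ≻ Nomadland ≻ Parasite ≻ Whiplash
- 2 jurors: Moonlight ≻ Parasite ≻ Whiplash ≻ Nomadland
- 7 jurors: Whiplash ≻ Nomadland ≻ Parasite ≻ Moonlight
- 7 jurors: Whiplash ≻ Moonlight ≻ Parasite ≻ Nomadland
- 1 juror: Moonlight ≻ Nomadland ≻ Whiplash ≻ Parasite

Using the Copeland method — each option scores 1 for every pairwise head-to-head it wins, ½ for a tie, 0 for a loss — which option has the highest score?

Parasite: loses to Whiplash, Nomadland, and Moonlight → score 0.
Whiplash: beats Parasite and Moonlight; loses to Nomadland → score 2.
Nomadland: beats Parasite, Whiplash, and Moonlight → score 3.
Moonlight: beats Parasite; loses to Whiplash and Nomadland → score 1.
Nomadland has the best pairwise record.

Nomadland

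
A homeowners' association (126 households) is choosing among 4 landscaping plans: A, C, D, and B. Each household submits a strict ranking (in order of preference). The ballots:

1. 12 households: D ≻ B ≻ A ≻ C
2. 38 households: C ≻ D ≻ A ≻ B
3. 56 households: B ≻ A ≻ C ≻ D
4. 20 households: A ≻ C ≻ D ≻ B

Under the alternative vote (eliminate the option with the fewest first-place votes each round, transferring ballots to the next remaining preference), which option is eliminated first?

D

Round 1: A 20, C 38, D 12, B 56. Eliminate D.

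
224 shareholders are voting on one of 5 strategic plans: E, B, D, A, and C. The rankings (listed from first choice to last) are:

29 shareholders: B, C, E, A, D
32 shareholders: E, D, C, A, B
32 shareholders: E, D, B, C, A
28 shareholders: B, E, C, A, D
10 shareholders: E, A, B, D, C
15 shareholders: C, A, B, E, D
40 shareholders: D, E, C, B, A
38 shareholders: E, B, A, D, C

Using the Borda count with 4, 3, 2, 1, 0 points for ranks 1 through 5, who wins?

E: 29·2 + 32·4 + 32·4 + 28·3 + 10·4 + 15·1 + 40·3 + 38·4 = 725
B: 29·4 + 32·0 + 32·2 + 28·4 + 10·2 + 15·2 + 40·1 + 38·3 = 496
D: 29·0 + 32·3 + 32·3 + 28·0 + 10·1 + 15·0 + 40·4 + 38·1 = 400
A: 29·1 + 32·1 + 32·0 + 28·1 + 10·3 + 15·3 + 40·0 + 38·2 = 240
C: 29·3 + 32·2 + 32·1 + 28·2 + 10·0 + 15·4 + 40·2 + 38·0 = 379
E has the highest Borda score (725).

E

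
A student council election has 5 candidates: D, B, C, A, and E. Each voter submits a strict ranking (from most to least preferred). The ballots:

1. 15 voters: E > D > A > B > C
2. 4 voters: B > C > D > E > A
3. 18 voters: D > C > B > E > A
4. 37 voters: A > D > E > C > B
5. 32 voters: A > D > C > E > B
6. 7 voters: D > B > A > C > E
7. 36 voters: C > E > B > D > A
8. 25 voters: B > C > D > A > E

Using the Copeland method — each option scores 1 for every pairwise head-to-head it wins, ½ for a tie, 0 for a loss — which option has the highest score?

D: beats B, C, A, and E → score 4.
B: beats A; loses to D, C, and E → score 1.
C: beats B and E; loses to D and A → score 2.
A: beats C and E; loses to D and B → score 2.
E: beats B; loses to D, C, and A → score 1.
D has the best pairwise record.

D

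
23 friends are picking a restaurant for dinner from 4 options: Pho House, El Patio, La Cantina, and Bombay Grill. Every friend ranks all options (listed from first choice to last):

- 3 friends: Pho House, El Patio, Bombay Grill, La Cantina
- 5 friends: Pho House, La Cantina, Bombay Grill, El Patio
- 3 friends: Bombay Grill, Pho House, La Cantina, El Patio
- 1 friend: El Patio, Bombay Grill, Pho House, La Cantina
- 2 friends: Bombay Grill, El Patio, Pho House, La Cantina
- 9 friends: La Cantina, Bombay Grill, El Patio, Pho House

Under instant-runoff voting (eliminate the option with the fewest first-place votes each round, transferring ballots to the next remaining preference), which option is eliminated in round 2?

Bombay Grill

Round 1: Pho House 8, El Patio 1, La Cantina 9, Bombay Grill 5. Eliminate El Patio.
Round 2: Pho House 8, La Cantina 9, Bombay Grill 6. Eliminate Bombay Grill.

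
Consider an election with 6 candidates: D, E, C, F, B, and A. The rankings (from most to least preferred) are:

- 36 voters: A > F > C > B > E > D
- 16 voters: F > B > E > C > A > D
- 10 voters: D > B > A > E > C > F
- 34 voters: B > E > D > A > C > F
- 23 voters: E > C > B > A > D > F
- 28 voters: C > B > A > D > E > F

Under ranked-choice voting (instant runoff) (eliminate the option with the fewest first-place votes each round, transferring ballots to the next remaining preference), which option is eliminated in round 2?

F

Round 1: D 10, E 23, C 28, F 16, B 34, A 36. Eliminate D.
Round 2: E 23, C 28, F 16, B 44, A 36. Eliminate F.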